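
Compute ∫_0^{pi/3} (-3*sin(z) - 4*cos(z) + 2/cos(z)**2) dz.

An antiderivative is F(z) = -4*sin(z) + 3*cos(z) + 2*tan(z).
Then F(pi/3) - F(0) = (3/2) - (3) = -3/2.

-3/2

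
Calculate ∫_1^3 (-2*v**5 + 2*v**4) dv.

-2188/15

By the power rule, an antiderivative is F(v) = -v**6/3 + 2*v**5/5.
Then F(3) - F(1) = (-729/5) - (1/15) = -2188/15.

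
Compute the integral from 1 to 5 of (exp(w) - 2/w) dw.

-log(25) - exp(1) + exp(5)

An antiderivative is F(w) = exp(w) - 2*log(w).
Then F(5) - F(1) = (-log(25) + exp(5)) - (exp(1)) = -log(25) - exp(1) + exp(5).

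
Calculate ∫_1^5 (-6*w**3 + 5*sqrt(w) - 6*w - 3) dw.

By the power rule, an antiderivative is F(w) = -3*w**4/2 + 10*w**(3/2)/3 - 3*w**2 - 3*w.
Then F(5) - F(1) = (-2055/2 + 50*sqrt(5)/3) - (-25/6) = -3070/3 + 50*sqrt(5)/3.

-3070/3 + 50*sqrt(5)/3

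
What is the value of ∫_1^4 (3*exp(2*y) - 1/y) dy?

An antiderivative is F(y) = 3*exp(2*y)/2 - log(y).
Then F(4) - F(1) = (-log(4) + 3*exp(8)/2) - (3*exp(2)/2) = -3*exp(2)/2 - log(4) + 3*exp(8)/2.

-3*exp(2)/2 - log(4) + 3*exp(8)/2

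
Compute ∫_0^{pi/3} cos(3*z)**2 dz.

Use the identity cos^2(3*z) = (1 + cos(6*z))/2.
An antiderivative is F(z) = z/2 + sin(6*z)/12.
Then F(pi/3) - F(0) = (pi/6) - (0) = pi/6.

pi/6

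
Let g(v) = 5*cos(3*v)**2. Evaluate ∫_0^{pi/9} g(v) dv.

Use the identity cos^2(3*v) = (1 + cos(6*v))/2.
An antiderivative is F(v) = 5*v/2 + 5*sin(6*v)/12.
Then F(pi/9) - F(0) = (5*sqrt(3)/24 + 5*pi/18) - (0) = 5*sqrt(3)/24 + 5*pi/18.

5*sqrt(3)/24 + 5*pi/18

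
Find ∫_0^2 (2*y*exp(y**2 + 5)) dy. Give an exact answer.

-exp(5) + exp(9)

Let u = y**2 + 5, so du = 2*y dy. When y = 0, u = 5; when y = 2, u = 9.
The integral becomes ∫ exp(u) du from 5 to 9, with antiderivative exp(u).
Back in y: F(y) = exp(y**2 + 5).
Then F(2) - F(0) = (exp(9)) - (exp(5)) = -exp(5) + exp(9).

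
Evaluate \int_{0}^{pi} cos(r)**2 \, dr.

pi/2

Use the identity cos^2(r) = (1 + cos(2*r))/2.
An antiderivative is F(r) = r/2 + sin(2*r)/4.
Then F(pi) - F(0) = (pi/2) - (0) = pi/2.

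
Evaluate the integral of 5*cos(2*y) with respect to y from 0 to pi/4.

5/2

An antiderivative is F(y) = 5*sin(2*y)/2.
Then F(pi/4) - F(0) = (5/2) - (0) = 5/2.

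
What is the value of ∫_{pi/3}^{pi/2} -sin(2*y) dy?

-1/4

An antiderivative is F(y) = cos(2*y)/2.
Then F(pi/2) - F(pi/3) = (-1/2) - (-1/4) = -1/4.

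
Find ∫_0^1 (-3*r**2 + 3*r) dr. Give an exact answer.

By the power rule, an antiderivative is F(r) = -r**3 + 3*r**2/2.
Then F(1) - F(0) = (1/2) - (0) = 1/2.

1/2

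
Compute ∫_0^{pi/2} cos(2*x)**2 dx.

pi/4

Use the identity cos^2(2*x) = (1 + cos(4*x))/2.
An antiderivative is F(x) = x/2 + sin(4*x)/8.
Then F(pi/2) - F(0) = (pi/4) - (0) = pi/4.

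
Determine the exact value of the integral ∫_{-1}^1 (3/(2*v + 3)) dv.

3*log(5)/2

An antiderivative is F(v) = 3*log(2*v + 3)/2.
Then F(1) - F(-1) = (3*log(5)/2) - (0) = 3*log(5)/2.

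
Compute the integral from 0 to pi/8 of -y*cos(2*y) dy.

-sqrt(2)/8 - sqrt(2)*pi/32 + 1/4

Integrate by parts once (u = y, dv = -cos(2*y) dy).
An antiderivative is F(y) = -y*sin(2*y)/2 - cos(2*y)/4.
Then F(pi/8) - F(0) = (sqrt(2)*(-4 - pi)/32) - (-1/4) = -sqrt(2)/8 - sqrt(2)*pi/32 + 1/4.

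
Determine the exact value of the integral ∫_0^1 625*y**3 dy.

625/4

Let u = 5*y, so du = 5 dy. When y = 0, u = 0; when y = 1, u = 5.
The integral becomes ∫ u**3 du from 0 to 5, with antiderivative u**4/4.
Back in y: F(y) = 625*y**4/4.
Then F(1) - F(0) = (625/4) - (0) = 625/4.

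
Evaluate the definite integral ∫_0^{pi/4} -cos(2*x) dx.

-1/2

An antiderivative is F(x) = -sin(2*x)/2.
Then F(pi/4) - F(0) = (-1/2) - (0) = -1/2.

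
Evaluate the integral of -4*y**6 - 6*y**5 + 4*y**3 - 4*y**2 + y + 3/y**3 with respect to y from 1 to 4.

-2974005/224

By the power rule, an antiderivative is F(y) = -4*y**7/7 - y**6 + y**4 - 4*y**3/3 + y**2/2 - 3/(2*y**2).
Then F(4) - F(1) = (-8923967/672) - (-61/21) = -2974005/224.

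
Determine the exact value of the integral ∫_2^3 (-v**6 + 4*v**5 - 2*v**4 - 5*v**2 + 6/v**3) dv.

14087/420

By the power rule, an antiderivative is F(v) = -v**7/7 + 2*v**6/3 - 2*v**5/5 - 5*v**3/3 - 3/v**2.
Then F(3) - F(2) = (3259/105) - (-1051/420) = 14087/420.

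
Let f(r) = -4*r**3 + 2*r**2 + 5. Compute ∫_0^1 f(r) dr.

By the power rule, an antiderivative is F(r) = -r**4 + 2*r**3/3 + 5*r.
Then F(1) - F(0) = (14/3) - (0) = 14/3.

14/3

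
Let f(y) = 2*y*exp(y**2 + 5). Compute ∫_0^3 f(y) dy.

Let u = y**2 + 5, so du = 2*y dy. When y = 0, u = 5; when y = 3, u = 14.
The integral becomes ∫ exp(u) du from 5 to 14, with antiderivative exp(u).
Back in y: F(y) = exp(y**2 + 5).
Then F(3) - F(0) = (exp(14)) - (exp(5)) = -exp(5) + exp(14).

-exp(5) + exp(14)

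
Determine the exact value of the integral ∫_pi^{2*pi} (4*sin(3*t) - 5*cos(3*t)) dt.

-8/3

An antiderivative is F(t) = -5*sin(3*t)/3 - 4*cos(3*t)/3.
Then F(2*pi) - F(pi) = (-4/3) - (4/3) = -8/3.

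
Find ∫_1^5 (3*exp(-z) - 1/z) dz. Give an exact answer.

An antiderivative is F(z) = -log(z) - 3*exp(-z).
Then F(5) - F(1) = (-log(5) - 3*exp(-5)) - (-3*exp(-1)) = -log(5) - 3*exp(-5) + 3*exp(-1).

-log(5) - 3*exp(-5) + 3*exp(-1)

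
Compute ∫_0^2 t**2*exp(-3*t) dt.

2/27 - 50*exp(-6)/27

Integrate by parts twice (u = t^2, dv = exp(-3*t) dt).
An antiderivative is F(t) = (-9*t**2 - 6*t - 2)*exp(-3*t)/27.
Then F(2) - F(0) = (-50*exp(-6)/27) - (-2/27) = 2/27 - 50*exp(-6)/27.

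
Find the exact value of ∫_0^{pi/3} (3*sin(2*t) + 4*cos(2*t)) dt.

An antiderivative is F(t) = 2*sin(2*t) - 3*cos(2*t)/2.
Then F(pi/3) - F(0) = (3/4 + sqrt(3)) - (-3/2) = sqrt(3) + 9/4.

sqrt(3) + 9/4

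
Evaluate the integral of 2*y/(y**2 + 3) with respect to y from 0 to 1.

Let u = y**2 + 3, so du = 2*y dy. When y = 0, u = 3; when y = 1, u = 4.
The integral becomes ∫ 1/u du from 3 to 4, with antiderivative log(u).
Back in y: F(y) = log(y**2 + 3).
Then F(1) - F(0) = (log(4)) - (log(3)) = log(4/3).

log(4/3)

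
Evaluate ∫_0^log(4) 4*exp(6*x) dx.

2730

Let u = exp(x), so du = exp(x) dx. When x = 0, u = 1; when x = log(4), u = 4.
The integral becomes 4·∫ u**5 du from 1 to 4, with antiderivative 2*u**6/3.
Back in x: F(x) = 2*exp(6*x)/3.
Then F(log(4)) - F(0) = (8192/3) - (2/3) = 2730.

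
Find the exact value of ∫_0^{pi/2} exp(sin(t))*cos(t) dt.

-1 + E

Let u = sin(t), so du = cos(t) dt. When t = 0, u = 0; when t = pi/2, u = 1.
The integral becomes ∫ exp(u) du from 0 to 1, with antiderivative exp(u).
Back in t: F(t) = exp(sin(t)).
Then F(pi/2) - F(0) = (E) - (1) = -1 + E.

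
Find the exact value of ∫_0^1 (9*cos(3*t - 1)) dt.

3*sin(1) + 3*sin(2)

Let u = 3*t - 1, so du = 3 dt. When t = 0, u = -1; when t = 1, u = 2.
The integral becomes 3·∫ cos(u) du from -1 to 2, with antiderivative 3*sin(u).
Back in t: F(t) = 3*sin(3*t - 1).
Then F(1) - F(0) = (3*sin(2)) - (-3*sin(1)) = 3*sin(1) + 3*sin(2).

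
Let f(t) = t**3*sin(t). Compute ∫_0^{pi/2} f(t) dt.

Integrate by parts 3 times (u = t^3, dv = sin(t) dt).
An antiderivative is F(t) = -t**3*cos(t) + 3*t**2*sin(t) + 6*t*cos(t) - 6*sin(t).
Then F(pi/2) - F(0) = (-6 + 3*pi**2/4) - (0) = -6 + 3*pi**2/4.

-6 + 3*pi**2/4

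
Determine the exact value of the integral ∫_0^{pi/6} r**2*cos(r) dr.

Integrate by parts twice (u = r^2, dv = cos(r) dr).
An antiderivative is F(r) = r**2*sin(r) + 2*r*cos(r) - 2*sin(r).
Then F(pi/6) - F(0) = (-1 + pi**2/72 + sqrt(3)*pi/6) - (0) = -1 + pi**2/72 + sqrt(3)*pi/6.

-1 + pi**2/72 + sqrt(3)*pi/6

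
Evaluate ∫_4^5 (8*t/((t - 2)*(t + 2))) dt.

Factor the denominator: t**2 - 4 = (t + 2)(t - 2).
Partial fractions: 8*t/((t - 2)*(t + 2)) = 4/(t + 2) + 4/(t - 2).
An antiderivative is F(t) = 4*log(t - 2) + 4*log(t + 2).
Then F(5) - F(4) = (4*log(3) + 4*log(7)) - (4*log(3) + 8*log(2)) = -8*log(2) + 4*log(7).

-8*log(2) + 4*log(7)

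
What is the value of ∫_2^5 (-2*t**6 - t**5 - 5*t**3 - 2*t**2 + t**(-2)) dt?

-3600423/140

By the power rule, an antiderivative is F(t) = -2*t**7/7 - t**6/6 - 5*t**4/4 - 2*t**3/3 - 1/t.
Then F(5) - F(2) = (-3610653/140) - (-1023/14) = -3600423/140.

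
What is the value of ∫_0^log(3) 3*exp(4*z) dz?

Let u = exp(z), so du = exp(z) dz. When z = 0, u = 1; when z = log(3), u = 3.
The integral becomes 3·∫ u**3 du from 1 to 3, with antiderivative 3*u**4/4.
Back in z: F(z) = 3*exp(4*z)/4.
Then F(log(3)) - F(0) = (243/4) - (3/4) = 60.

60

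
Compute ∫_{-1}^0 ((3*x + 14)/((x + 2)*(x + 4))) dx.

log(12)

Factor the denominator: x**2 + 6*x + 8 = (x + 4)(x + 2).
Partial fractions: (3*x + 14)/((x + 2)*(x + 4)) = -1/(x + 4) + 4/(x + 2).
An antiderivative is F(x) = 4*log(x + 2) - log(x + 4).
Then F(0) - F(-1) = (log(4)) - (-log(3)) = log(12).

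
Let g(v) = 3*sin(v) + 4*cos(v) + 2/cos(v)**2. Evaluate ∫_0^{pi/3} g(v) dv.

3/2 + 4*sqrt(3)

An antiderivative is F(v) = 4*sin(v) - 3*cos(v) + 2*tan(v).
Then F(pi/3) - F(0) = (-3/2 + 4*sqrt(3)) - (-3) = 3/2 + 4*sqrt(3).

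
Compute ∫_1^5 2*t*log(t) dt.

Integrate by parts once (u = ln t, dv = 2*t dt).
An antiderivative is F(t) = t**2*(2*log(t) - 1)/2.
Then F(5) - F(1) = (-25/2 + 25*log(5)) - (-1/2) = -12 + 25*log(5).

-12 + 25*log(5)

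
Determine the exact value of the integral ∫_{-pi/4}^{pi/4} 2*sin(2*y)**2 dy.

Use the identity sin^2(2*y) = (1 - cos(4*y))/2.
An antiderivative is F(y) = y - sin(4*y)/4.
Then F(pi/4) - F(-pi/4) = (pi/4) - (-pi/4) = pi/2.

pi/2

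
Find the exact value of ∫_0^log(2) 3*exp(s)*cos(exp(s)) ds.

-3*sin(1) + 3*sin(2)

Let u = exp(s), so du = exp(s) ds. When s = 0, u = 1; when s = log(2), u = 2.
The integral becomes 3·∫ cos(u) du from 1 to 2, with antiderivative 3*sin(u).
Back in s: F(s) = 3*sin(exp(s)).
Then F(log(2)) - F(0) = (3*sin(2)) - (3*sin(1)) = -3*sin(1) + 3*sin(2).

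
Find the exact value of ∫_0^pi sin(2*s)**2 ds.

Use the identity sin^2(2*s) = (1 - cos(4*s))/2.
An antiderivative is F(s) = s/2 - sin(4*s)/8.
Then F(pi) - F(0) = (pi/2) - (0) = pi/2.

pi/2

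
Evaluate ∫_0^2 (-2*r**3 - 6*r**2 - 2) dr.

-28

By the power rule, an antiderivative is F(r) = -r**4/2 - 2*r**3 - 2*r.
Then F(2) - F(0) = (-28) - (0) = -28.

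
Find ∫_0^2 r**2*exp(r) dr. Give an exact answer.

-2 + 2*exp(2)

Integrate by parts twice (u = r^2, dv = exp(r) dr).
An antiderivative is F(r) = (r**2 - 2*r + 2)*exp(r).
Then F(2) - F(0) = (2*exp(2)) - (2) = -2 + 2*exp(2).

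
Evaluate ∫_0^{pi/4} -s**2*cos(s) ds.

sqrt(2)*(-8*pi - pi**2 + 32)/32

Integrate by parts twice (u = s^2, dv = -cos(s) ds).
An antiderivative is F(s) = -s**2*sin(s) - 2*s*cos(s) + 2*sin(s).
Then F(pi/4) - F(0) = (sqrt(2)*(-8*pi - pi**2 + 32)/32) - (0) = sqrt(2)*(-8*pi - pi**2 + 32)/32.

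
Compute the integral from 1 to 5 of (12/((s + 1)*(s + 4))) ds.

-4*log(3) + 4*log(5)

Factor the denominator: s**2 + 5*s + 4 = (s + 4)(s + 1).
Partial fractions: 12/((s + 1)*(s + 4)) = -4/(s + 4) + 4/(s + 1).
An antiderivative is F(s) = 4*log(s + 1) - 4*log(s + 4).
Then F(5) - F(1) = (log(16/81)) - (-4*log(5) + 4*log(2)) = -4*log(3) + 4*log(5).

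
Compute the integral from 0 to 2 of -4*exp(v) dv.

4 - 4*exp(2)

An antiderivative is F(v) = -4*exp(v).
Then F(2) - F(0) = (-4*exp(2)) - (-4) = 4 - 4*exp(2).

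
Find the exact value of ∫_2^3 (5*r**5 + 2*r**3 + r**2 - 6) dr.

587

By the power rule, an antiderivative is F(r) = 5*r**6/6 + r**4/2 + r**3/3 - 6*r.
Then F(3) - F(2) = (639) - (52) = 587.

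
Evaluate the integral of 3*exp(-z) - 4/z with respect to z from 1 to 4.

An antiderivative is F(z) = -4*log(z) - 3*exp(-z).
Then F(4) - F(1) = (-8*log(2) - 3*exp(-4)) - (-3*exp(-1)) = -8*log(2) - 3*exp(-4) + 3*exp(-1).

-8*log(2) - 3*exp(-4) + 3*exp(-1)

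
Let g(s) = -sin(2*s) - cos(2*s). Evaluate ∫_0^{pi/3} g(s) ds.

An antiderivative is F(s) = -sin(2*s)/2 + cos(2*s)/2.
Then F(pi/3) - F(0) = (-sqrt(3)/4 - 1/4) - (1/2) = -3/4 - sqrt(3)/4.

-3/4 - sqrt(3)/4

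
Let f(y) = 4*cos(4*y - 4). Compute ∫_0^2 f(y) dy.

Let u = 4*y - 4, so du = 4 dy. When y = 0, u = -4; when y = 2, u = 4.
The integral becomes ∫ cos(u) du from -4 to 4, with antiderivative sin(u).
Back in y: F(y) = sin(4*y - 4).
Then F(2) - F(0) = (sin(4)) - (-sin(4)) = 2*sin(4).

2*sin(4)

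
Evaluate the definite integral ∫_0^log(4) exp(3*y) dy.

21

Let u = exp(y), so du = exp(y) dy. When y = 0, u = 1; when y = log(4), u = 4.
The integral becomes ∫ u**2 du from 1 to 4, with antiderivative u**3/3.
Back in y: F(y) = exp(3*y)/3.
Then F(log(4)) - F(0) = (64/3) - (1/3) = 21.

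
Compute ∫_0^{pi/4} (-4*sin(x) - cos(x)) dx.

-4 + 3*sqrt(2)/2

An antiderivative is F(x) = -sin(x) + 4*cos(x).
Then F(pi/4) - F(0) = (3*sqrt(2)/2) - (4) = -4 + 3*sqrt(2)/2.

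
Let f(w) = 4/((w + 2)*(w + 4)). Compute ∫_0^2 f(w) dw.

Factor the denominator: w**2 + 6*w + 8 = (w + 4)(w + 2).
Partial fractions: 4/((w + 2)*(w + 4)) = -2/(w + 4) + 2/(w + 2).
An antiderivative is F(w) = 2*log(w + 2) - 2*log(w + 4).
Then F(2) - F(0) = (log(4/9)) - (-log(4)) = log(16/9).

log(16/9)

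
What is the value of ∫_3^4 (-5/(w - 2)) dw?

-log(32)

An antiderivative is F(w) = -5*log(w - 2).
Then F(4) - F(3) = (-log(32)) - (0) = -log(32).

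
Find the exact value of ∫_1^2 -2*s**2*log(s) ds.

14/9 - 16*log(2)/3

Integrate by parts once (u = ln s, dv = -2*s**2 ds).
An antiderivative is F(s) = -2*s**3*(3*log(s) - 1)/9.
Then F(2) - F(1) = (16/9 - 16*log(2)/3) - (2/9) = 14/9 - 16*log(2)/3.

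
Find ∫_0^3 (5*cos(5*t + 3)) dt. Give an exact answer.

sin(18) - sin(3)

Let u = 5*t + 3, so du = 5 dt. When t = 0, u = 3; when t = 3, u = 18.
The integral becomes ∫ cos(u) du from 3 to 18, with antiderivative sin(u).
Back in t: F(t) = sin(5*t + 3).
Then F(3) - F(0) = (sin(18)) - (sin(3)) = sin(18) - sin(3).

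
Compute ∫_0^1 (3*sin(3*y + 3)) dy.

cos(3) - cos(6)

Let u = 3*y + 3, so du = 3 dy. When y = 0, u = 3; when y = 1, u = 6.
The integral becomes ∫ sin(u) du from 3 to 6, with antiderivative -cos(u).
Back in y: F(y) = -cos(3*y + 3).
Then F(1) - F(0) = (-cos(6)) - (-cos(3)) = cos(3) - cos(6).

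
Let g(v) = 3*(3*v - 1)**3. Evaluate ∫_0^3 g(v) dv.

4095/4

Let u = 3*v - 1, so du = 3 dv. When v = 0, u = -1; when v = 3, u = 8.
The integral becomes ∫ u**3 du from -1 to 8, with antiderivative u**4/4.
Back in v: F(v) = (3*v - 1)**4/4.
Then F(3) - F(0) = (1024) - (1/4) = 4095/4.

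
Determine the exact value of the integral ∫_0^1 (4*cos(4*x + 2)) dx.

-sin(2) + sin(6)

Let u = 4*x + 2, so du = 4 dx. When x = 0, u = 2; when x = 1, u = 6.
The integral becomes ∫ cos(u) du from 2 to 6, with antiderivative sin(u).
Back in x: F(x) = sin(4*x + 2).
Then F(1) - F(0) = (sin(6)) - (sin(2)) = -sin(2) + sin(6).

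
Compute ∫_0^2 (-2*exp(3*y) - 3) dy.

-2*exp(6)/3 - 16/3

An antiderivative is F(y) = -2*exp(3*y)/3 - 3*y.
Then F(2) - F(0) = (-2*exp(6)/3 - 6) - (-2/3) = -2*exp(6)/3 - 16/3.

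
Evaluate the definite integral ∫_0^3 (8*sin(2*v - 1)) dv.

Let u = 2*v - 1, so du = 2 dv. When v = 0, u = -1; when v = 3, u = 5.
The integral becomes 4·∫ sin(u) du from -1 to 5, with antiderivative -4*cos(u).
Back in v: F(v) = -4*cos(2*v - 1).
Then F(3) - F(0) = (-4*cos(5)) - (-4*cos(1)) = -4*cos(5) + 4*cos(1).

-4*cos(5) + 4*cos(1)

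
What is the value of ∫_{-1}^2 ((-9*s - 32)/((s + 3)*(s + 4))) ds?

-5*log(5) + log(2)

Factor the denominator: s**2 + 7*s + 12 = (s + 4)(s + 3).
Partial fractions: (-9*s - 32)/((s + 3)*(s + 4)) = -4/(s + 4) - 5/(s + 3).
An antiderivative is F(s) = -5*log(s + 3) - 4*log(s + 4).
Then F(2) - F(-1) = (-5*log(5) - 4*log(3) - 4*log(2)) - (-4*log(3) - 5*log(2)) = -5*log(5) + log(2).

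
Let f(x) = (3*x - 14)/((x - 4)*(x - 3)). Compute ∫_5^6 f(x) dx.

Factor the denominator: x**2 - 7*x + 12 = (x - 3)(x - 4).
Partial fractions: (3*x - 14)/((x - 4)*(x - 3)) = 5/(x - 3) - 2/(x - 4).
An antiderivative is F(x) = -2*log(x - 4) + 5*log(x - 3).
Then F(6) - F(5) = (-2*log(2) + 5*log(3)) - (log(32)) = -7*log(2) + 5*log(3).

-7*log(2) + 5*log(3)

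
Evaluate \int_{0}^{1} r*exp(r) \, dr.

Integrate by parts once (u = r, dv = exp(r) dr).
An antiderivative is F(r) = (r - 1)*exp(r).
Then F(1) - F(0) = (0) - (-1) = 1.

1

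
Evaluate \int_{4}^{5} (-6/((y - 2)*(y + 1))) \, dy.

log(16/25)

Factor the denominator: y**2 - y - 2 = (y + 1)(y - 2).
Partial fractions: -6/((y - 2)*(y + 1)) = 2/(y + 1) - 2/(y - 2).
An antiderivative is F(y) = -2*log(y - 2) + 2*log(y + 1).
Then F(5) - F(4) = (log(4)) - (log(25/4)) = log(16/25).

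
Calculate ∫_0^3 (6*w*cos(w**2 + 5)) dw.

Let u = w**2 + 5, so du = 2*w dw. When w = 0, u = 5; when w = 3, u = 14.
The integral becomes 3·∫ cos(u) du from 5 to 14, with antiderivative 3*sin(u).
Back in w: F(w) = 3*sin(w**2 + 5).
Then F(3) - F(0) = (3*sin(14)) - (3*sin(5)) = -3*sin(5) + 3*sin(14).

-3*sin(5) + 3*sin(14)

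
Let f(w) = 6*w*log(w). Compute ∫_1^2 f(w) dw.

Integrate by parts once (u = ln w, dv = 6*w dw).
An antiderivative is F(w) = 3*w**2*(2*log(w) - 1)/2.
Then F(2) - F(1) = (-6 + 12*log(2)) - (-3/2) = -9/2 + 12*log(2).

-9/2 + 12*log(2)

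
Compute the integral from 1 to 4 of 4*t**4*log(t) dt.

-4092/25 + 8192*log(2)/5

Integrate by parts once (u = ln t, dv = 4*t**4 dt).
An antiderivative is F(t) = 4*t**5*(5*log(t) - 1)/25.
Then F(4) - F(1) = (-4096/25 + 8192*log(2)/5) - (-4/25) = -4092/25 + 8192*log(2)/5.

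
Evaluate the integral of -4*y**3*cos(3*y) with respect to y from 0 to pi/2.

Integrate by parts 3 times (u = y^3, dv = -4*cos(3*y) dy).
An antiderivative is F(y) = -4*y**3*sin(3*y)/3 - 4*y**2*cos(3*y)/3 + 8*y*sin(3*y)/9 + 8*cos(3*y)/27.
Then F(pi/2) - F(0) = (pi*(-8 + 3*pi**2)/18) - (8/27) = -4*pi/9 - 8/27 + pi**3/6.

-4*pi/9 - 8/27 + pi**3/6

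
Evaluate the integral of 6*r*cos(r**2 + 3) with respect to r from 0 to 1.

Let u = r**2 + 3, so du = 2*r dr. When r = 0, u = 3; when r = 1, u = 4.
The integral becomes 3·∫ cos(u) du from 3 to 4, with antiderivative 3*sin(u).
Back in r: F(r) = 3*sin(r**2 + 3).
Then F(1) - F(0) = (3*sin(4)) - (3*sin(3)) = 3*sin(4) - 3*sin(3).

3*sin(4) - 3*sin(3)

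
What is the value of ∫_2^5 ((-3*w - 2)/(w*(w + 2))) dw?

Factor the denominator: w**2 + 2*w = (w + 2)w.
Partial fractions: (-3*w - 2)/(w*(w + 2)) = -2/(w + 2) - 1/w.
An antiderivative is F(w) = -log(w) - 2*log(w + 2).
Then F(5) - F(2) = (-2*log(7) - log(5)) - (-log(32)) = -2*log(7) - log(5) + 5*log(2).

-2*log(7) - log(5) + 5*log(2)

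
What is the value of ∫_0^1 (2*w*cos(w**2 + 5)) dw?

sin(6) - sin(5)

Let u = w**2 + 5, so du = 2*w dw. When w = 0, u = 5; when w = 1, u = 6.
The integral becomes ∫ cos(u) du from 5 to 6, with antiderivative sin(u).
Back in w: F(w) = sin(w**2 + 5).
Then F(1) - F(0) = (sin(6)) - (sin(5)) = sin(6) - sin(5).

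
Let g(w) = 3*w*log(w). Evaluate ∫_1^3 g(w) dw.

-6 + 27*log(3)/2

Integrate by parts once (u = ln w, dv = 3*w dw).
An antiderivative is F(w) = 3*w**2*(2*log(w) - 1)/4.
Then F(3) - F(1) = (-27/4 + 27*log(3)/2) - (-3/4) = -6 + 27*log(3)/2.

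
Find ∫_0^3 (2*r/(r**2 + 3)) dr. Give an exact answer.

log(4)

Let u = r**2 + 3, so du = 2*r dr. When r = 0, u = 3; when r = 3, u = 12.
The integral becomes ∫ 1/u du from 3 to 12, with antiderivative log(u).
Back in r: F(r) = log(r**2 + 3).
Then F(3) - F(0) = (log(12)) - (log(3)) = log(4).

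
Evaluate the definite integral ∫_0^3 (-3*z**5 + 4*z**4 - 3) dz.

By the power rule, an antiderivative is F(z) = -z**6/2 + 4*z**5/5 - 3*z.
Then F(3) - F(0) = (-1791/10) - (0) = -1791/10.

-1791/10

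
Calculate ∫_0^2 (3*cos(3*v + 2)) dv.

Let u = 3*v + 2, so du = 3 dv. When v = 0, u = 2; when v = 2, u = 8.
The integral becomes ∫ cos(u) du from 2 to 8, with antiderivative sin(u).
Back in v: F(v) = sin(3*v + 2).
Then F(2) - F(0) = (sin(8)) - (sin(2)) = -sin(2) + sin(8).

-sin(2) + sin(8)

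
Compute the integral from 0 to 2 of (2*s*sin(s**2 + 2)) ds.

Let u = s**2 + 2, so du = 2*s ds. When s = 0, u = 2; when s = 2, u = 6.
The integral becomes ∫ sin(u) du from 2 to 6, with antiderivative -cos(u).
Back in s: F(s) = -cos(s**2 + 2).
Then F(2) - F(0) = (-cos(6)) - (-cos(2)) = -cos(6) + cos(2).

-cos(6) + cos(2)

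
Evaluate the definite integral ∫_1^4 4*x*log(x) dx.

Integrate by parts once (u = ln x, dv = 4*x dx).
An antiderivative is F(x) = x**2*(2*log(x) - 1).
Then F(4) - F(1) = (-16 + 64*log(2)) - (-1) = -15 + 64*log(2).

-15 + 64*log(2)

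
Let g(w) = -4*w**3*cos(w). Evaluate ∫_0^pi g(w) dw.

-48 + 12*pi**2

Integrate by parts 3 times (u = w^3, dv = -4*cos(w) dw).
An antiderivative is F(w) = -4*w**3*sin(w) - 12*w**2*cos(w) + 24*w*sin(w) + 24*cos(w).
Then F(pi) - F(0) = (-24 + 12*pi**2) - (24) = -48 + 12*pi**2.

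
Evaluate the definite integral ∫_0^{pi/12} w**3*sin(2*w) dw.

Integrate by parts 3 times (u = w^3, dv = sin(2*w) dw).
An antiderivative is F(w) = -w**3*cos(2*w)/2 + 3*w**2*sin(2*w)/4 + 3*w*cos(2*w)/4 - 3*sin(2*w)/8.
Then F(pi/12) - F(0) = (-3/16 - sqrt(3)*pi**3/6912 + pi**2/384 + sqrt(3)*pi/32) - (0) = -3/16 - sqrt(3)*pi**3/6912 + pi**2/384 + sqrt(3)*pi/32.

-3/16 - sqrt(3)*pi**3/6912 + pi**2/384 + sqrt(3)*pi/32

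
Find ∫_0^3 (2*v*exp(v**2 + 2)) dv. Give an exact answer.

Let u = v**2 + 2, so du = 2*v dv. When v = 0, u = 2; when v = 3, u = 11.
The integral becomes ∫ exp(u) du from 2 to 11, with antiderivative exp(u).
Back in v: F(v) = exp(v**2 + 2).
Then F(3) - F(0) = (exp(11)) - (exp(2)) = -exp(2) + exp(11).

-exp(2) + exp(11)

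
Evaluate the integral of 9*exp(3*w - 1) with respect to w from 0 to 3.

Let u = 3*w - 1, so du = 3 dw. When w = 0, u = -1; when w = 3, u = 8.
The integral becomes 3·∫ exp(u) du from -1 to 8, with antiderivative 3*exp(u).
Back in w: F(w) = 3*exp(3*w - 1).
Then F(3) - F(0) = (3*exp(8)) - (3*exp(-1)) = -(3 - 3*exp(9))*exp(-1).

-(3 - 3*exp(9))*exp(-1)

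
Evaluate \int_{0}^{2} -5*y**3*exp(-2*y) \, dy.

-15/8 + 355*exp(-4)/8

Integrate by parts 3 times (u = y^3, dv = -5*exp(-2*y) dy).
An antiderivative is F(y) = (20*y**3 + 30*y**2 + 30*y + 15)*exp(-2*y)/8.
Then F(2) - F(0) = (355*exp(-4)/8) - (15/8) = -15/8 + 355*exp(-4)/8.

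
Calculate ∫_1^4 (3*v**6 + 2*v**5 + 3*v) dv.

By the power rule, an antiderivative is F(v) = 3*v**7/7 + v**6/3 + 3*v**2/2.
Then F(4) - F(1) = (176632/21) - (95/42) = 117723/14.

117723/14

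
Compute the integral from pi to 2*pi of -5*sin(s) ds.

10

An antiderivative is F(s) = 5*cos(s).
Then F(2*pi) - F(pi) = (5) - (-5) = 10.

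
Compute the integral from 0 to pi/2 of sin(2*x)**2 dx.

pi/4

Use the identity sin^2(2*x) = (1 - cos(4*x))/2.
An antiderivative is F(x) = x/2 - sin(4*x)/8.
Then F(pi/2) - F(0) = (pi/4) - (0) = pi/4.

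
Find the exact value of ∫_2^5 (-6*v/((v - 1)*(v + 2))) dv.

-4*log(7) + 4*log(2)

Factor the denominator: v**2 + v - 2 = (v + 2)(v - 1).
Partial fractions: -6*v/((v - 1)*(v + 2)) = -4/(v + 2) - 2/(v - 1).
An antiderivative is F(v) = -2*log(v - 1) - 4*log(v + 2).
Then F(5) - F(2) = (-4*log(7) - 4*log(2)) - (-8*log(2)) = -4*log(7) + 4*log(2).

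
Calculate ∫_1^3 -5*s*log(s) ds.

Integrate by parts once (u = ln s, dv = -5*s ds).
An antiderivative is F(s) = -5*s**2*(2*log(s) - 1)/4.
Then F(3) - F(1) = (45/4 - 45*log(3)/2) - (5/4) = 10 - 45*log(3)/2.

10 - 45*log(3)/2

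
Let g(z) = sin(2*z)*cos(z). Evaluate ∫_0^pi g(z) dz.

4/3

Use the identity sin(2*z)cos(z) = [sin(3*z) + sin(z)]/2.
An antiderivative is F(z) = -cos(z)/2 - cos(3*z)/6.
Then F(pi) - F(0) = (2/3) - (-2/3) = 4/3.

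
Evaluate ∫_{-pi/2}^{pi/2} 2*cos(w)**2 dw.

Use the identity cos^2(w) = (1 + cos(2*w))/2.
An antiderivative is F(w) = w + sin(2*w)/2.
Then F(pi/2) - F(-pi/2) = (pi/2) - (-pi/2) = pi.

pi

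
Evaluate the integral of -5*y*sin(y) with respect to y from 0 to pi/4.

5*sqrt(2)*(-4 + pi)/8

Integrate by parts once (u = y, dv = -5*sin(y) dy).
An antiderivative is F(y) = 5*y*cos(y) - 5*sin(y).
Then F(pi/4) - F(0) = (5*sqrt(2)*(-4 + pi)/8) - (0) = 5*sqrt(2)*(-4 + pi)/8.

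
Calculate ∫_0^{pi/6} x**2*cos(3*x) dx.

Integrate by parts twice (u = x^2, dv = cos(3*x) dx).
An antiderivative is F(x) = x**2*sin(3*x)/3 + 2*x*cos(3*x)/9 - 2*sin(3*x)/27.
Then F(pi/6) - F(0) = (-2/27 + pi**2/108) - (0) = -2/27 + pi**2/108.

-2/27 + pi**2/108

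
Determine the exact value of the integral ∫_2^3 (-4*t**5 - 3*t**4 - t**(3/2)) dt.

-8549/15 - 18*sqrt(3)/5 + 8*sqrt(2)/5

By the power rule, an antiderivative is F(t) = -2*t**6/3 - 2*t**(5/2)/5 - 3*t**5/5.
Then F(3) - F(2) = (-3159/5 - 18*sqrt(3)/5) - (-928/15 - 8*sqrt(2)/5) = -8549/15 - 18*sqrt(3)/5 + 8*sqrt(2)/5.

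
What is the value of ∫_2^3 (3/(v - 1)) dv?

An antiderivative is F(v) = 3*log(v - 1).
Then F(3) - F(2) = (log(8)) - (0) = log(8).

log(8)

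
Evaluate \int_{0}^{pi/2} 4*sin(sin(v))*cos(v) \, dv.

4 - 4*cos(1)

Let u = sin(v), so du = cos(v) dv. When v = 0, u = 0; when v = pi/2, u = 1.
The integral becomes 4·∫ sin(u) du from 0 to 1, with antiderivative -4*cos(u).
Back in v: F(v) = -4*cos(sin(v)).
Then F(pi/2) - F(0) = (-4*cos(1)) - (-4) = 4 - 4*cos(1).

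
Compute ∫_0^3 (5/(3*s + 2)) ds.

An antiderivative is F(s) = 5*log(3*s + 2)/3.
Then F(3) - F(0) = (5*log(11)/3) - (5*log(2)/3) = -5*log(2)/3 + 5*log(11)/3.

-5*log(2)/3 + 5*log(11)/3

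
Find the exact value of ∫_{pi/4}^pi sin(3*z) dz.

An antiderivative is F(z) = -cos(3*z)/3.
Then F(pi) - F(pi/4) = (1/3) - (sqrt(2)/6) = 1/3 - sqrt(2)/6.

1/3 - sqrt(2)/6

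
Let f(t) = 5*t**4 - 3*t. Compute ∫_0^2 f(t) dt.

26

By the power rule, an antiderivative is F(t) = t**5 - 3*t**2/2.
Then F(2) - F(0) = (26) - (0) = 26.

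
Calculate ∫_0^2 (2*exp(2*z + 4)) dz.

-exp(4) + exp(8)

Let u = 2*z + 4, so du = 2 dz. When z = 0, u = 4; when z = 2, u = 8.
The integral becomes ∫ exp(u) du from 4 to 8, with antiderivative exp(u).
Back in z: F(z) = exp(2*z + 4).
Then F(2) - F(0) = (exp(8)) - (exp(4)) = -exp(4) + exp(8).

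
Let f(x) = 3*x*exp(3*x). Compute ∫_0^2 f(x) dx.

1/3 + 5*exp(6)/3

Integrate by parts once (u = x, dv = 3*exp(3*x) dx).
An antiderivative is F(x) = (3*x - 1)*exp(3*x)/3.
Then F(2) - F(0) = (5*exp(6)/3) - (-1/3) = 1/3 + 5*exp(6)/3.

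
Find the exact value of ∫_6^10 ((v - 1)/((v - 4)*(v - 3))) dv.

Factor the denominator: v**2 - 7*v + 12 = (v - 3)(v - 4).
Partial fractions: (v - 1)/((v - 4)*(v - 3)) = -2/(v - 3) + 3/(v - 4).
An antiderivative is F(v) = 3*log(v - 4) - 2*log(v - 3).
Then F(10) - F(6) = (-2*log(7) + 3*log(2) + 3*log(3)) - (log(8/9)) = -2*log(7) + 5*log(3).

-2*log(7) + 5*log(3)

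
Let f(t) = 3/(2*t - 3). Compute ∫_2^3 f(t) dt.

3*log(3)/2

An antiderivative is F(t) = 3*log(2*t - 3)/2.
Then F(3) - F(2) = (3*log(3)/2) - (0) = 3*log(3)/2.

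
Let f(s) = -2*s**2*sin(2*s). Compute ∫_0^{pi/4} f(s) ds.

1/2 - pi/4

Integrate by parts twice (u = s^2, dv = -2*sin(2*s) ds).
An antiderivative is F(s) = s**2*cos(2*s) - s*sin(2*s) - cos(2*s)/2.
Then F(pi/4) - F(0) = (-pi/4) - (-1/2) = 1/2 - pi/4.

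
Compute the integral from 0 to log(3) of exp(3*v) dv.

Let u = exp(v), so du = exp(v) dv. When v = 0, u = 1; when v = log(3), u = 3.
The integral becomes ∫ u**2 du from 1 to 3, with antiderivative u**3/3.
Back in v: F(v) = exp(3*v)/3.
Then F(log(3)) - F(0) = (9) - (1/3) = 26/3.

26/3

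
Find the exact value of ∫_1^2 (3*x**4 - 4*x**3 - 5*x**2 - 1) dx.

By the power rule, an antiderivative is F(x) = 3*x**5/5 - x**4 - 5*x**3/3 - x.
Then F(2) - F(1) = (-182/15) - (-46/15) = -136/15.

-136/15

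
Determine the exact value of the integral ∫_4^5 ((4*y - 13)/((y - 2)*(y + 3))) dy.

-5*log(7) - log(3) + 16*log(2)

Factor the denominator: y**2 + y - 6 = (y + 3)(y - 2).
Partial fractions: (4*y - 13)/((y - 2)*(y + 3)) = 5/(y + 3) - 1/(y - 2).
An antiderivative is F(y) = -log(y - 2) + 5*log(y + 3).
Then F(5) - F(4) = (-log(3) + 15*log(2)) - (-log(2) + 5*log(7)) = -5*log(7) - log(3) + 16*log(2).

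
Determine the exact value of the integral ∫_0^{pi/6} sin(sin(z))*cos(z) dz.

1 - cos(1/2)

Let u = sin(z), so du = cos(z) dz. When z = 0, u = 0; when z = pi/6, u = 1/2.
The integral becomes ∫ sin(u) du from 0 to 1/2, with antiderivative -cos(u).
Back in z: F(z) = -cos(sin(z)).
Then F(pi/6) - F(0) = (-cos(1/2)) - (-1) = 1 - cos(1/2).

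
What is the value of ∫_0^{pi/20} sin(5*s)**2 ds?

-1/20 + pi/40

Use the identity sin^2(5*s) = (1 - cos(10*s))/2.
An antiderivative is F(s) = s/2 - sin(10*s)/20.
Then F(pi/20) - F(0) = (-1/20 + pi/40) - (0) = -1/20 + pi/40.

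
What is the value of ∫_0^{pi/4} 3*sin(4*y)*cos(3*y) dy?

12/7 - 6*sqrt(2)/7

Use the identity sin(4*y)cos(3*y) = [sin(7*y) + sin(y)]/2.
An antiderivative is F(y) = -3*cos(y)/2 - 3*cos(7*y)/14.
Then F(pi/4) - F(0) = (-6*sqrt(2)/7) - (-12/7) = 12/7 - 6*sqrt(2)/7.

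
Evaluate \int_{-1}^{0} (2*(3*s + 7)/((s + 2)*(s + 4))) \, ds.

Factor the denominator: s**2 + 6*s + 8 = (s + 4)(s + 2).
Partial fractions: 2*(3*s + 7)/((s + 2)*(s + 4)) = 5/(s + 4) + 1/(s + 2).
An antiderivative is F(s) = log(s + 2) + 5*log(s + 4).
Then F(0) - F(-1) = (11*log(2)) - (5*log(3)) = -5*log(3) + 11*log(2).

-5*log(3) + 11*log(2)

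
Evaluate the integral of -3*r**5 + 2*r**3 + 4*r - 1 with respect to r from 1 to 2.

-19

By the power rule, an antiderivative is F(r) = -r**6/2 + r**4/2 + 2*r**2 - r.
Then F(2) - F(1) = (-18) - (1) = -19.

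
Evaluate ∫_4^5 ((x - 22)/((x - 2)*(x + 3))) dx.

-5*log(7) - 4*log(3) + 19*log(2)

Factor the denominator: x**2 + x - 6 = (x + 3)(x - 2).
Partial fractions: (x - 22)/((x - 2)*(x + 3)) = 5/(x + 3) - 4/(x - 2).
An antiderivative is F(x) = -4*log(x - 2) + 5*log(x + 3).
Then F(5) - F(4) = (-4*log(3) + 15*log(2)) - (-4*log(2) + 5*log(7)) = -5*log(7) - 4*log(3) + 19*log(2).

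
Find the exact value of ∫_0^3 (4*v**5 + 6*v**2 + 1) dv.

543

By the power rule, an antiderivative is F(v) = 2*v**6/3 + 2*v**3 + v.
Then F(3) - F(0) = (543) - (0) = 543.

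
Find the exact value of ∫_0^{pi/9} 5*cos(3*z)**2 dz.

Use the identity cos^2(3*z) = (1 + cos(6*z))/2.
An antiderivative is F(z) = 5*z/2 + 5*sin(6*z)/12.
Then F(pi/9) - F(0) = (5*sqrt(3)/24 + 5*pi/18) - (0) = 5*sqrt(3)/24 + 5*pi/18.

5*sqrt(3)/24 + 5*pi/18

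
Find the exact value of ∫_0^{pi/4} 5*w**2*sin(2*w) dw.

-5/4 + 5*pi/8

Integrate by parts twice (u = w^2, dv = 5*sin(2*w) dw).
An antiderivative is F(w) = -5*w**2*cos(2*w)/2 + 5*w*sin(2*w)/2 + 5*cos(2*w)/4.
Then F(pi/4) - F(0) = (5*pi/8) - (5/4) = -5/4 + 5*pi/8.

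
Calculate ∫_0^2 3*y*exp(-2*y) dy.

Integrate by parts once (u = y, dv = 3*exp(-2*y) dy).
An antiderivative is F(y) = (-6*y - 3)*exp(-2*y)/4.
Then F(2) - F(0) = (-15*exp(-4)/4) - (-3/4) = 3/4 - 15*exp(-4)/4.

3/4 - 15*exp(-4)/4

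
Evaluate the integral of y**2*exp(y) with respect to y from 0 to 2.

Integrate by parts twice (u = y^2, dv = exp(y) dy).
An antiderivative is F(y) = (y**2 - 2*y + 2)*exp(y).
Then F(2) - F(0) = (2*exp(2)) - (2) = -2 + 2*exp(2).

-2 + 2*exp(2)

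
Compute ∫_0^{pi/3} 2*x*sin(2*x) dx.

Integrate by parts once (u = x, dv = 2*sin(2*x) dx).
An antiderivative is F(x) = -x*cos(2*x) + sin(2*x)/2.
Then F(pi/3) - F(0) = (sqrt(3)/4 + pi/6) - (0) = sqrt(3)/4 + pi/6.

sqrt(3)/4 + pi/6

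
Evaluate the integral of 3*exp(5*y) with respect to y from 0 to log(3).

Let u = exp(y), so du = exp(y) dy. When y = 0, u = 1; when y = log(3), u = 3.
The integral becomes 3·∫ u**4 du from 1 to 3, with antiderivative 3*u**5/5.
Back in y: F(y) = 3*exp(5*y)/5.
Then F(log(3)) - F(0) = (729/5) - (3/5) = 726/5.

726/5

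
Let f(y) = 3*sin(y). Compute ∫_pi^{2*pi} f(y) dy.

-6

An antiderivative is F(y) = -3*cos(y).
Then F(2*pi) - F(pi) = (-3) - (3) = -6.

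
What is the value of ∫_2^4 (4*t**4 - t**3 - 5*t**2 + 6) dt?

By the power rule, an antiderivative is F(t) = 4*t**5/5 - t**4/4 - 5*t**3/3 + 6*t.
Then F(4) - F(2) = (10088/15) - (304/15) = 9784/15.

9784/15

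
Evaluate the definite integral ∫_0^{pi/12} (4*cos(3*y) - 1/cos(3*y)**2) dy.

-1/3 + 2*sqrt(2)/3

An antiderivative is F(y) = 4*sin(3*y)/3 - tan(3*y)/3.
Then F(pi/12) - F(0) = (-1/3 + 2*sqrt(2)/3) - (0) = -1/3 + 2*sqrt(2)/3.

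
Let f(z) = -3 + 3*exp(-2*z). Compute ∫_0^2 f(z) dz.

-9/2 - 3*exp(-4)/2

An antiderivative is F(z) = -3*z - 3*exp(-2*z)/2.
Then F(2) - F(0) = (-6 - 3*exp(-4)/2) - (-3/2) = -9/2 - 3*exp(-4)/2.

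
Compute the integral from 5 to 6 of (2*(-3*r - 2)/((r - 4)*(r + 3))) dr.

log(4/81)

Factor the denominator: r**2 - r - 12 = (r + 3)(r - 4).
Partial fractions: 2*(-3*r - 2)/((r - 4)*(r + 3)) = -2/(r + 3) - 4/(r - 4).
An antiderivative is F(r) = -4*log(r - 4) - 2*log(r + 3).
Then F(6) - F(5) = (-4*log(3) - 4*log(2)) - (-log(64)) = log(4/81).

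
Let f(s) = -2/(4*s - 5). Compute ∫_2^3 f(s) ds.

An antiderivative is F(s) = -log(4*s - 5)/2.
Then F(3) - F(2) = (-log(7)/2) - (-log(3)/2) = -log(7)/2 + log(3)/2.

-log(7)/2 + log(3)/2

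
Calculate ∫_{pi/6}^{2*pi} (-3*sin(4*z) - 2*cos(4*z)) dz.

sqrt(3)/4 + 9/8

An antiderivative is F(z) = -sin(4*z)/2 + 3*cos(4*z)/4.
Then F(2*pi) - F(pi/6) = (3/4) - (-sqrt(3)/4 - 3/8) = sqrt(3)/4 + 9/8.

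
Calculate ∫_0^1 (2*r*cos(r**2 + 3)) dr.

sin(4) - sin(3)

Let u = r**2 + 3, so du = 2*r dr. When r = 0, u = 3; when r = 1, u = 4.
The integral becomes ∫ cos(u) du from 3 to 4, with antiderivative sin(u).
Back in r: F(r) = sin(r**2 + 3).
Then F(1) - F(0) = (sin(4)) - (sin(3)) = sin(4) - sin(3).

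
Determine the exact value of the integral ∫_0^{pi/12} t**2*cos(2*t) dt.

Integrate by parts twice (u = t^2, dv = cos(2*t) dt).
An antiderivative is F(t) = t**2*sin(2*t)/2 + t*cos(2*t)/2 - sin(2*t)/4.
Then F(pi/12) - F(0) = (-1/8 + pi**2/576 + sqrt(3)*pi/48) - (0) = -1/8 + pi**2/576 + sqrt(3)*pi/48.

-1/8 + pi**2/576 + sqrt(3)*pi/48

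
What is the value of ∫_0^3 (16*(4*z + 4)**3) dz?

Let u = 4*z + 4, so du = 4 dz. When z = 0, u = 4; when z = 3, u = 16.
The integral becomes 4·∫ u**3 du from 4 to 16, with antiderivative u**4.
Back in z: F(z) = (4*z + 4)**4.
Then F(3) - F(0) = (65536) - (256) = 65280.

65280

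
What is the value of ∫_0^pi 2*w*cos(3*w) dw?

Integrate by parts once (u = w, dv = 2*cos(3*w) dw).
An antiderivative is F(w) = 2*w*sin(3*w)/3 + 2*cos(3*w)/9.
Then F(pi) - F(0) = (-2/9) - (2/9) = -4/9.

-4/9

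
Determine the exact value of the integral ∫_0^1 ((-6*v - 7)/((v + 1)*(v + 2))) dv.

Factor the denominator: v**2 + 3*v + 2 = (v + 2)(v + 1).
Partial fractions: (-6*v - 7)/((v + 1)*(v + 2)) = -5/(v + 2) - 1/(v + 1).
An antiderivative is F(v) = -log(v + 1) - 5*log(v + 2).
Then F(1) - F(0) = (-5*log(3) - log(2)) - (-log(32)) = -5*log(3) + 4*log(2).

-5*log(3) + 4*log(2)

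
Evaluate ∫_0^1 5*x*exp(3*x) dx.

Integrate by parts once (u = x, dv = 5*exp(3*x) dx).
An antiderivative is F(x) = (15*x - 5)*exp(3*x)/9.
Then F(1) - F(0) = (10*exp(3)/9) - (-5/9) = 5/9 + 10*exp(3)/9.

5/9 + 10*exp(3)/9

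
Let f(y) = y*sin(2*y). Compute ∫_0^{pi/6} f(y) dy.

-pi/24 + sqrt(3)/8

Integrate by parts once (u = y, dv = sin(2*y) dy).
An antiderivative is F(y) = -y*cos(2*y)/2 + sin(2*y)/4.
Then F(pi/6) - F(0) = (-pi/24 + sqrt(3)/8) - (0) = -pi/24 + sqrt(3)/8.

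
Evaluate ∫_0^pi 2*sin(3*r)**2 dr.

Use the identity sin^2(3*r) = (1 - cos(6*r))/2.
An antiderivative is F(r) = r - sin(6*r)/6.
Then F(pi) - F(0) = (pi) - (0) = pi.

pi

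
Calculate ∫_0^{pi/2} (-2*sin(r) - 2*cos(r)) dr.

An antiderivative is F(r) = -2*sin(r) + 2*cos(r).
Then F(pi/2) - F(0) = (-2) - (2) = -4.

-4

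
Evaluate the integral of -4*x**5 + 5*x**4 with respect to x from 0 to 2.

By the power rule, an antiderivative is F(x) = -2*x**6/3 + x**5.
Then F(2) - F(0) = (-32/3) - (0) = -32/3.

-32/3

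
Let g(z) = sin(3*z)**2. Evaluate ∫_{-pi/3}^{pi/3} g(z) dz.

pi/3

Use the identity sin^2(3*z) = (1 - cos(6*z))/2.
An antiderivative is F(z) = z/2 - sin(6*z)/12.
Then F(pi/3) - F(-pi/3) = (pi/6) - (-pi/6) = pi/3.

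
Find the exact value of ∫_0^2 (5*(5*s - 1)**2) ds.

730/3

Let u = 5*s - 1, so du = 5 ds. When s = 0, u = -1; when s = 2, u = 9.
The integral becomes ∫ u**2 du from -1 to 9, with antiderivative u**3/3.
Back in s: F(s) = (5*s - 1)**3/3.
Then F(2) - F(0) = (243) - (-1/3) = 730/3.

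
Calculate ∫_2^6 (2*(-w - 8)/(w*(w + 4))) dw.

Factor the denominator: w**2 + 4*w = (w + 4)w.
Partial fractions: 2*(-w - 8)/(w*(w + 4)) = 2/(w + 4) - 4/w.
An antiderivative is F(w) = -4*log(w) + 2*log(w + 4).
Then F(6) - F(2) = (-4*log(3) - 2*log(2) + 2*log(5)) - (log(9/4)) = -6*log(3) + 2*log(5).

-6*log(3) + 2*log(5)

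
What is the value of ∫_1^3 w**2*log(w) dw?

Integrate by parts once (u = ln w, dv = w**2 dw).
An antiderivative is F(w) = w**3*(3*log(w) - 1)/9.
Then F(3) - F(1) = (-3 + 9*log(3)) - (-1/9) = -26/9 + 9*log(3).

-26/9 + 9*log(3)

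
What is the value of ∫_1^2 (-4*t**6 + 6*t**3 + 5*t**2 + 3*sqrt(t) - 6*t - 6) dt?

By the power rule, an antiderivative is F(t) = -4*t**7/7 + 3*t**4/2 + 2*t**(3/2) + 5*t**3/3 - 3*t**2 - 6*t.
Then F(2) - F(1) = (-1256/21 + 4*sqrt(2)) - (-185/42) = -2327/42 + 4*sqrt(2).

-2327/42 + 4*sqrt(2)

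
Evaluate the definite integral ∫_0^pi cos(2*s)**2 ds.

pi/2

Use the identity cos^2(2*s) = (1 + cos(4*s))/2.
An antiderivative is F(s) = s/2 + sin(4*s)/8.
Then F(pi) - F(0) = (pi/2) - (0) = pi/2.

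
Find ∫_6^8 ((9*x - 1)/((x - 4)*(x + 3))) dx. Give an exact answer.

-8*log(3) + 5*log(2) + 4*log(11)

Factor the denominator: x**2 - x - 12 = (x + 3)(x - 4).
Partial fractions: (9*x - 1)/((x - 4)*(x + 3)) = 4/(x + 3) + 5/(x - 4).
An antiderivative is F(x) = 5*log(x - 4) + 4*log(x + 3).
Then F(8) - F(6) = (10*log(2) + 4*log(11)) - (5*log(2) + 8*log(3)) = -8*log(3) + 5*log(2) + 4*log(11).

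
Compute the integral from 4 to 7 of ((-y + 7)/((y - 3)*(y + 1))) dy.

log(25/16)

Factor the denominator: y**2 - 2*y - 3 = (y + 1)(y - 3).
Partial fractions: (-y + 7)/((y - 3)*(y + 1)) = -2/(y + 1) + 1/(y - 3).
An antiderivative is F(y) = log(y - 3) - 2*log(y + 1).
Then F(7) - F(4) = (-log(16)) - (-log(25)) = log(25/16).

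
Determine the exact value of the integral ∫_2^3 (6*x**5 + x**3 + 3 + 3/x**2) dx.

By the power rule, an antiderivative is F(x) = x**6 + x**4/4 + 3*x - 3/x.
Then F(3) - F(2) = (3029/4) - (145/2) = 2739/4.

2739/4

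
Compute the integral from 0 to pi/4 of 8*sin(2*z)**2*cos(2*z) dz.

Let u = sin(2*z), so du = 2*cos(2*z) dz. When z = 0, u = 0; when z = pi/4, u = 1.
The integral becomes 4·∫ u**2 du from 0 to 1, with antiderivative 4*u**3/3.
Back in z: F(z) = 4*sin(2*z)**3/3.
Then F(pi/4) - F(0) = (4/3) - (0) = 4/3.

4/3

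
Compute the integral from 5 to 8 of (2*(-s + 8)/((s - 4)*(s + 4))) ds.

log(27/16)

Factor the denominator: s**2 - 16 = (s + 4)(s - 4).
Partial fractions: 2*(-s + 8)/((s - 4)*(s + 4)) = -3/(s + 4) + 1/(s - 4).
An antiderivative is F(s) = log(s - 4) - 3*log(s + 4).
Then F(8) - F(5) = (-3*log(3) - 4*log(2)) - (-6*log(3)) = log(27/16).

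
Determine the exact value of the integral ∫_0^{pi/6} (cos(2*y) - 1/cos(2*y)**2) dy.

An antiderivative is F(y) = sin(2*y)/2 - tan(2*y)/2.
Then F(pi/6) - F(0) = (-sqrt(3)/4) - (0) = -sqrt(3)/4.

-sqrt(3)/4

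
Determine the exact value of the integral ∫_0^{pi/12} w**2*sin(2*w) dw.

-1/4 - sqrt(3)*pi**2/576 + pi/48 + sqrt(3)/8

Integrate by parts twice (u = w^2, dv = sin(2*w) dw).
An antiderivative is F(w) = -w**2*cos(2*w)/2 + w*sin(2*w)/2 + cos(2*w)/4.
Then F(pi/12) - F(0) = (-sqrt(3)*pi**2/576 + pi/48 + sqrt(3)/8) - (1/4) = -1/4 - sqrt(3)*pi**2/576 + pi/48 + sqrt(3)/8.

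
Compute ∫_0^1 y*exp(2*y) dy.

1/4 + exp(2)/4

Integrate by parts once (u = y, dv = exp(2*y) dy).
An antiderivative is F(y) = (2*y - 1)*exp(2*y)/4.
Then F(1) - F(0) = (exp(2)/4) - (-1/4) = 1/4 + exp(2)/4.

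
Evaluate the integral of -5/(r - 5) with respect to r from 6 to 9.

An antiderivative is F(r) = -5*log(r - 5).
Then F(9) - F(6) = (-10*log(2)) - (0) = -10*log(2).

-10*log(2)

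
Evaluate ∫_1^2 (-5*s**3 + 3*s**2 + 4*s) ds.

-23/4

By the power rule, an antiderivative is F(s) = -5*s**4/4 + s**3 + 2*s**2.
Then F(2) - F(1) = (-4) - (7/4) = -23/4.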